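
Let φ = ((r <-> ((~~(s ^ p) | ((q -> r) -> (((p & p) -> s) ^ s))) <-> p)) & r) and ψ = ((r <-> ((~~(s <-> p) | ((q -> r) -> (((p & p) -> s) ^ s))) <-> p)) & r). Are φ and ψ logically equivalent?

not equivalent

p  q  r  s  |  φ  ψ
1  1  1  1  |  0  1
1  1  1  0  |  1  0
1  1  0  1  |  0  0
1  1  0  0  |  0  0
1  0  1  1  |  0  1
1  0  1  0  |  1  0
1  0  0  1  |  0  0
1  0  0  0  |  0  0
0  1  1  1  |  0  1
0  1  1  0  |  0  0
0  1  0  1  |  0  0
0  1  0  0  |  0  0
0  0  1  1  |  0  1
0  0  1  0  |  0  0
0  0  0  1  |  0  0
0  0  0  0  |  0  0
The columns differ at p=1, q=1, r=1, s=1 (φ=0, ψ=1), so they are not equivalent.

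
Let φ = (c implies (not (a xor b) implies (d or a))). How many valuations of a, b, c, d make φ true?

a  b  c  d  |  (a xor b)  not (a xor b)  (d or a)  φ
F  F  F  F  |      F            T           F      T
F  F  F  T  |      F            T           T      T
F  F  T  F  |      F            T           F      F
F  F  T  T  |      F            T           T      T
F  T  F  F  |      T            F           F      T
F  T  F  T  |      T            F           T      T
F  T  T  F  |      T            F           F      T
F  T  T  T  |      T            F           T      T
T  F  F  F  |      T            F           T      T
T  F  F  T  |      T            F           T      T
T  F  T  F  |      T            F           T      T
T  F  T  T  |      T            F           T      T
T  T  F  F  |      F            T           T      T
T  T  F  T  |      F            T           T      T
T  T  T  F  |      F            T           T      T
T  T  T  T  |      F            T           T      T
The formula is true on 15 of the 16 rows.

15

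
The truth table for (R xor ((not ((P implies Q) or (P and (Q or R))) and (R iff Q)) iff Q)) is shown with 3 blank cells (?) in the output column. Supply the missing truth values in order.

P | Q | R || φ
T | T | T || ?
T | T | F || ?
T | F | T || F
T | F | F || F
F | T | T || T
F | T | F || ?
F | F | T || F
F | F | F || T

Row P=T, Q=T, R=T: ((not ((P implies Q) or (P and (Q or R))) and (R iff Q)) iff Q) = F, so the formula = T.
Row P=T, Q=T, R=F: ((not ((P implies Q) or (P and (Q or R))) and (R iff Q)) iff Q) = F, so the formula = F.
Row P=F, Q=T, R=F: ((not ((P implies Q) or (P and (Q or R))) and (R iff Q)) iff Q) = F, so the formula = F.

T, F, F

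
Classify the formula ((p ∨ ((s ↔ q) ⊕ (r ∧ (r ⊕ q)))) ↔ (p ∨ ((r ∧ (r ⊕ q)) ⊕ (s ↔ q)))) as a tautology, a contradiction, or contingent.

tautology

p | q | r | s || (s ↔ q) | (r ⊕ q) | (r ∧ (r ⊕ q)) | ((s ↔ q) ⊕ (r ∧ (r ⊕ q))) | ((r ∧ (r ⊕ q)) ⊕ (s ↔ q)) | φ
T | T | T | T ||    T    |    F    |       F       |             T             |             T             | T
T | T | T | F ||    F    |    F    |       F       |             F             |             F             | T
T | T | F | T ||    T    |    T    |       F       |             T             |             T             | T
T | T | F | F ||    F    |    T    |       F       |             F             |             F             | T
T | F | T | T ||    F    |    T    |       T       |             T             |             T             | T
T | F | T | F ||    T    |    T    |       T       |             F             |             F             | T
T | F | F | T ||    F    |    F    |       F       |             F             |             F             | T
T | F | F | F ||    T    |    F    |       F       |             T             |             T             | T
F | T | T | T ||    T    |    F    |       F       |             T             |             T             | T
F | T | T | F ||    F    |    F    |       F       |             F             |             F             | T
F | T | F | T ||    T    |    T    |       F       |             T             |             T             | T
F | T | F | F ||    F    |    T    |       F       |             F             |             F             | T
F | F | T | T ||    F    |    T    |       T       |             T             |             T             | T
F | F | T | F ||    T    |    T    |       T       |             F             |             F             | T
F | F | F | T ||    F    |    F    |       F       |             F             |             F             | T
F | F | F | F ||    T    |    F    |       F       |             T             |             T             | T
Every row is T, so the formula is a tautology.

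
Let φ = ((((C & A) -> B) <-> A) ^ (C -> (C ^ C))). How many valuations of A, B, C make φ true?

3

A | B | C || (C & A) | ((C & A) -> B) | (((C & A) -> B) <-> A) | (C ^ C) | (C -> (C ^ C)) | φ
1 | 1 | 1 ||    1    |       1        |           1            |    0    |       0        | 1
1 | 1 | 0 ||    0    |       1        |           1            |    0    |       1        | 0
1 | 0 | 1 ||    1    |       0        |           0            |    0    |       0        | 0
1 | 0 | 0 ||    0    |       1        |           1            |    0    |       1        | 0
0 | 1 | 1 ||    0    |       1        |           0            |    0    |       0        | 0
0 | 1 | 0 ||    0    |       1        |           0            |    0    |       1        | 1
0 | 0 | 1 ||    0    |       1        |           0            |    0    |       0        | 0
0 | 0 | 0 ||    0    |       1        |           0            |    0    |       1        | 1
The formula is true on 3 of the 8 rows.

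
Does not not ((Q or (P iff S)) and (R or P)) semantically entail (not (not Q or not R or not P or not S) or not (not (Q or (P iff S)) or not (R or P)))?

yes

P | Q | R | S || φ | ψ
0 | 0 | 0 | 0 || 0 | 0
0 | 0 | 0 | 1 || 0 | 0
0 | 0 | 1 | 0 || 1 | 1
0 | 0 | 1 | 1 || 0 | 0
0 | 1 | 0 | 0 || 0 | 0
0 | 1 | 0 | 1 || 0 | 0
0 | 1 | 1 | 0 || 1 | 1
0 | 1 | 1 | 1 || 1 | 1
1 | 0 | 0 | 0 || 0 | 0
1 | 0 | 0 | 1 || 1 | 1
1 | 0 | 1 | 0 || 0 | 0
1 | 0 | 1 | 1 || 1 | 1
1 | 1 | 0 | 0 || 1 | 1
1 | 1 | 0 | 1 || 1 | 1
1 | 1 | 1 | 0 || 1 | 1
1 | 1 | 1 | 1 || 1 | 1
In every row where φ is true, ψ is also true, so φ ⊨ ψ.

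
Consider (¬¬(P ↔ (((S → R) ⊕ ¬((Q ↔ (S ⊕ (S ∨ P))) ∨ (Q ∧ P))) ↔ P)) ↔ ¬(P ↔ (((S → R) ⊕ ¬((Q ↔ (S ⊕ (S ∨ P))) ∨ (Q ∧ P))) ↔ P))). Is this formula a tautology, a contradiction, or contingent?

contradiction

P | Q | R | S || (S → R) | (S ∨ P) | (S ⊕ (S ∨ P)) | (Q ↔ (S ⊕ (S ∨ P))) | (Q ∧ P) | φ
T | T | T | T ||    T    |    T    |       F       |          F          |    T    | F
T | T | T | F ||    T    |    T    |       T       |          T          |    T    | F
T | T | F | T ||    F    |    T    |       F       |          F          |    T    | F
T | T | F | F ||    T    |    T    |       T       |          T          |    T    | F
T | F | T | T ||    T    |    T    |       F       |          T          |    F    | F
T | F | T | F ||    T    |    T    |       T       |          F          |    F    | F
T | F | F | T ||    F    |    T    |       F       |          T          |    F    | F
T | F | F | F ||    T    |    T    |       T       |          F          |    F    | F
F | T | T | T ||    T    |    T    |       F       |          F          |    F    | F
F | T | T | F ||    T    |    F    |       F       |          F          |    F    | F
F | T | F | T ||    F    |    T    |       F       |          F          |    F    | F
F | T | F | F ||    T    |    F    |       F       |          F          |    F    | F
F | F | T | T ||    T    |    T    |       F       |          T          |    F    | F
F | F | T | F ||    T    |    F    |       F       |          T          |    F    | F
F | F | F | T ||    F    |    T    |       F       |          T          |    F    | F
F | F | F | F ||    T    |    F    |       F       |          T          |    F    | F
Every row is F, so the formula is a contradiction.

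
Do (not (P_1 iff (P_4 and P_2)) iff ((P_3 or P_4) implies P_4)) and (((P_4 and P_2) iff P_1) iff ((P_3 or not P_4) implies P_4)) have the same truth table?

 P_1  |  P_2  |  P_3  |  P_4  |   φ   |   ψ  
----- | ----- | ----- | ----- | ----- | -----
 True |  True |  True |  True | False |  True
 True |  True |  True | False | False |  True
 True |  True | False |  True | False |  True
 True |  True | False | False |  True |  True
 True | False |  True |  True |  True | False
 True | False |  True | False | False |  True
 True | False | False |  True |  True | False
 True | False | False | False |  True |  True
False |  True |  True |  True |  True | False
False |  True |  True | False |  True | False
False |  True | False |  True |  True | False
False |  True | False | False | False | False
False | False |  True |  True | False |  True
False | False |  True | False |  True | False
False | False | False |  True | False |  True
False | False | False | False | False | False
The columns differ at P_1=True, P_2=True, P_3=True, P_4=True (φ=False, ψ=True), so they are not equivalent.

not equivalent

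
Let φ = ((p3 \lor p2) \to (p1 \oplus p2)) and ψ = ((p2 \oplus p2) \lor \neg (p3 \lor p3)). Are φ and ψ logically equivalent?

not equivalent

p1  p2  p3  |  φ  ψ
1   1   1   |  0  0
1   1   0   |  0  1
1   0   1   |  1  0
1   0   0   |  1  1
0   1   1   |  1  0
0   1   0   |  1  1
0   0   1   |  0  0
0   0   0   |  1  1
The columns differ at p1=1, p2=1, p3=0 (φ=0, ψ=1), so they are not equivalent.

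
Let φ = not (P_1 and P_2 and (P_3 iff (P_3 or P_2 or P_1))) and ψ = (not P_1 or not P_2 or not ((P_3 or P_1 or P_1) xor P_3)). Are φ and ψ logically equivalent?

P_1 | P_2 | P_3 || φ | ψ
 0  |  0  |  0  || 1 | 1
 0  |  0  |  1  || 1 | 1
 0  |  1  |  0  || 1 | 1
 0  |  1  |  1  || 1 | 1
 1  |  0  |  0  || 1 | 1
 1  |  0  |  1  || 1 | 1
 1  |  1  |  0  || 1 | 0
 1  |  1  |  1  || 0 | 1
The columns differ at P_1=1, P_2=1, P_3=0 (φ=1, ψ=0), so they are not equivalent.

not equivalent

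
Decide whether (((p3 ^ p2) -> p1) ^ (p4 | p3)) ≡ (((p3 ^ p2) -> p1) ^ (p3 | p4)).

  p1  |   p2  |   p3  |   p4  |   φ   |   ψ  
----- | ----- | ----- | ----- | ----- | -----
 True |  True |  True |  True | False | False
 True |  True |  True | False | False | False
 True |  True | False |  True | False | False
 True |  True | False | False |  True |  True
 True | False |  True |  True | False | False
 True | False |  True | False | False | False
 True | False | False |  True | False | False
 True | False | False | False |  True |  True
False |  True |  True |  True | False | False
False |  True |  True | False | False | False
False |  True | False |  True |  True |  True
False |  True | False | False | False | False
False | False |  True |  True |  True |  True
False | False |  True | False |  True |  True
False | False | False |  True | False | False
False | False | False | False |  True |  True
The columns for φ and ψ agree on every row, so they are logically equivalent.

equivalent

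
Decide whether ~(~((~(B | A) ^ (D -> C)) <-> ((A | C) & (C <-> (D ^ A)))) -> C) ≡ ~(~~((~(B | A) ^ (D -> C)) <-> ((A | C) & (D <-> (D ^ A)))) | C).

A  B  C  D  |  φ  ψ
T  T  T  T  |  F  F
T  T  T  F  |  F  F
T  T  F  T  |  T  F
T  T  F  F  |  T  T
T  F  T  T  |  F  F
T  F  T  F  |  F  F
T  F  F  T  |  T  F
T  F  F  F  |  T  T
F  T  T  T  |  F  F
F  T  T  F  |  F  F
F  T  F  T  |  F  F
F  T  F  F  |  T  T
F  F  T  T  |  F  F
F  F  T  F  |  F  F
F  F  F  T  |  T  T
F  F  F  F  |  F  F
The columns differ at A=T, B=T, C=F, D=T (φ=T, ψ=F), so they are not equivalent.

not equivalent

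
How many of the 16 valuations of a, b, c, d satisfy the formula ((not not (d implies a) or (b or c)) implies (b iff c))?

a | b | c | d | (d implies a) | not (d implies a) | not not (d implies a) | (b or c) | (b iff c) | φ
- | - | - | - | ------------- | ----------------- | --------------------- | -------- | --------- | -
0 | 0 | 0 | 0 |       1       |         0         |           1           |    0     |     1     | 1
0 | 0 | 0 | 1 |       0       |         1         |           0           |    0     |     1     | 1
0 | 0 | 1 | 0 |       1       |         0         |           1           |    1     |     0     | 0
0 | 0 | 1 | 1 |       0       |         1         |           0           |    1     |     0     | 0
0 | 1 | 0 | 0 |       1       |         0         |           1           |    1     |     0     | 0
0 | 1 | 0 | 1 |       0       |         1         |           0           |    1     |     0     | 0
0 | 1 | 1 | 0 |       1       |         0         |           1           |    1     |     1     | 1
0 | 1 | 1 | 1 |       0       |         1         |           0           |    1     |     1     | 1
1 | 0 | 0 | 0 |       1       |         0         |           1           |    0     |     1     | 1
1 | 0 | 0 | 1 |       1       |         0         |           1           |    0     |     1     | 1
1 | 0 | 1 | 0 |       1       |         0         |           1           |    1     |     0     | 0
1 | 0 | 1 | 1 |       1       |         0         |           1           |    1     |     0     | 0
1 | 1 | 0 | 0 |       1       |         0         |           1           |    1     |     0     | 0
1 | 1 | 0 | 1 |       1       |         0         |           1           |    1     |     0     | 0
1 | 1 | 1 | 0 |       1       |         0         |           1           |    1     |     1     | 1
1 | 1 | 1 | 1 |       1       |         0         |           1           |    1     |     1     | 1
The formula is true on 8 of the 16 rows.

8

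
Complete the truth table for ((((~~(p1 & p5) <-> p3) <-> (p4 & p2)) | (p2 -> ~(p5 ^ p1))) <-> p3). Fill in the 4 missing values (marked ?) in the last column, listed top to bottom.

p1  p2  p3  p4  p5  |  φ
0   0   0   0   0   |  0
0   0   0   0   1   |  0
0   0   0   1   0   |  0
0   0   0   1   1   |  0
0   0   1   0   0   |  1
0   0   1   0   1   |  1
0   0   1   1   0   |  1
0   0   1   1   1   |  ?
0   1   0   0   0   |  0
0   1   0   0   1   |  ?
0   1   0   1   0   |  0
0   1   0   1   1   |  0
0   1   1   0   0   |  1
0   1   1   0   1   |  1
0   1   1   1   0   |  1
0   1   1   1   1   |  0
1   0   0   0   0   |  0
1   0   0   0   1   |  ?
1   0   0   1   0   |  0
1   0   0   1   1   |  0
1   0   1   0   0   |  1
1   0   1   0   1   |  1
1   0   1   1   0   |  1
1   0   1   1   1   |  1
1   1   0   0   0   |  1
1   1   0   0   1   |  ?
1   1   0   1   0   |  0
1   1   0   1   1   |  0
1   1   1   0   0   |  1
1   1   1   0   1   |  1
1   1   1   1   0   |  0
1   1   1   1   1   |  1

1, 1, 0, 0

Row p1=0, p2=0, p3=1, p4=1, p5=1: (((~~(p1 & p5) <-> p3) <-> (p4 & p2)) | (p2 -> ~(p5 ^ p1))) = 1, so the formula = 1.
Row p1=0, p2=1, p3=0, p4=0, p5=1: (((~~(p1 & p5) <-> p3) <-> (p4 & p2)) | (p2 -> ~(p5 ^ p1))) = 0, so the formula = 1.
Row p1=1, p2=0, p3=0, p4=0, p5=1: (((~~(p1 & p5) <-> p3) <-> (p4 & p2)) | (p2 -> ~(p5 ^ p1))) = 1, so the formula = 0.
Row p1=1, p2=1, p3=0, p4=0, p5=1: (((~~(p1 & p5) <-> p3) <-> (p4 & p2)) | (p2 -> ~(p5 ^ p1))) = 1, so the formula = 0.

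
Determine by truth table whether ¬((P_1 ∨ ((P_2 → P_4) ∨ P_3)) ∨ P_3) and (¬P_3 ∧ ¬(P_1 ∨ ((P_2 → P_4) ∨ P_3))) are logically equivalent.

equivalent

P_1  P_2  P_3  P_4  |  φ  ψ
 T    T    T    T   |  F  F
 T    T    T    F   |  F  F
 T    T    F    T   |  F  F
 T    T    F    F   |  F  F
 T    F    T    T   |  F  F
 T    F    T    F   |  F  F
 T    F    F    T   |  F  F
 T    F    F    F   |  F  F
 F    T    T    T   |  F  F
 F    T    T    F   |  F  F
 F    T    F    T   |  F  F
 F    T    F    F   |  T  T
 F    F    T    T   |  F  F
 F    F    T    F   |  F  F
 F    F    F    T   |  F  F
 F    F    F    F   |  F  F
The columns for φ and ψ agree on every row, so they are logically equivalent.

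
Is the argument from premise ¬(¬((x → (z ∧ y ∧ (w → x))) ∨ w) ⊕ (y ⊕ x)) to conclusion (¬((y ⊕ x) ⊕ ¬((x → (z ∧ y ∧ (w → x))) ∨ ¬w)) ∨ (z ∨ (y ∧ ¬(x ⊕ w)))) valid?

no

x | y | z | w || φ | ψ
T | T | T | T || T | T
T | T | T | F || T | T
T | T | F | T || T | T
T | T | F | F || F | T
T | F | T | T || F | T
T | F | T | F || T | T
T | F | F | T || F | T
T | F | F | F || T | F
F | T | T | T || F | T
F | T | T | F || F | T
F | T | F | T || F | F
F | T | F | F || F | T
F | F | T | T || T | T
F | F | T | F || T | T
F | F | F | T || T | T
F | F | F | F || T | T
At x=T, y=F, z=F, w=F we have φ true but ψ false, so φ does not entail ψ.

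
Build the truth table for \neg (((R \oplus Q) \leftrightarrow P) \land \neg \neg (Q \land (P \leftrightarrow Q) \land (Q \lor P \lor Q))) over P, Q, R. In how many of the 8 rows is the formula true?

7

P | Q | R || (R \oplus Q) | (P \leftrightarrow Q) | (Q \lor P \lor Q) | φ
0 | 0 | 0 ||      0       |           1           |         0         | 1
0 | 0 | 1 ||      1       |           1           |         0         | 1
0 | 1 | 0 ||      1       |           0           |         1         | 1
0 | 1 | 1 ||      0       |           0           |         1         | 1
1 | 0 | 0 ||      0       |           0           |         1         | 1
1 | 0 | 1 ||      1       |           0           |         1         | 1
1 | 1 | 0 ||      1       |           1           |         1         | 0
1 | 1 | 1 ||      0       |           1           |         1         | 1
The formula is true on 7 of the 8 rows.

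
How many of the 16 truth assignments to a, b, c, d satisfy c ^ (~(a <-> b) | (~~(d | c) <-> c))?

a  b  c  d     (a <-> b)  ~(a <-> b)  (d | c)  ~(d | c)  ~~(d | c)  (~~(d | c) <-> c)  φ
0  0  0  0         1          0          0        1          0              1          1
0  0  0  1         1          0          1        0          1              0          0
0  0  1  0         1          0          1        0          1              1          0
0  0  1  1         1          0          1        0          1              1          0
0  1  0  0         0          1          0        1          0              1          1
0  1  0  1         0          1          1        0          1              0          1
0  1  1  0         0          1          1        0          1              1          0
0  1  1  1         0          1          1        0          1              1          0
1  0  0  0         0          1          0        1          0              1          1
1  0  0  1         0          1          1        0          1              0          1
1  0  1  0         0          1          1        0          1              1          0
1  0  1  1         0          1          1        0          1              1          0
1  1  0  0         1          0          0        1          0              1          1
1  1  0  1         1          0          1        0          1              0          0
1  1  1  0         1          0          1        0          1              1          0
1  1  1  1         1          0          1        0          1              1          0
The formula is true on 6 of the 16 rows.

6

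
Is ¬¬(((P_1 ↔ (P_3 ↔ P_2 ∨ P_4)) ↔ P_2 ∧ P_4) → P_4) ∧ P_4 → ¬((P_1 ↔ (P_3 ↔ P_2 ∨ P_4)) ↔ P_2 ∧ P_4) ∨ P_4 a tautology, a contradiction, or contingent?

P_1  P_2  P_3  P_4  |  φ
 F    F    F    F   |  T
 F    F    F    T   |  T
 F    F    T    F   |  T
 F    F    T    T   |  T
 F    T    F    F   |  T
 F    T    F    T   |  T
 F    T    T    F   |  T
 F    T    T    T   |  T
 T    F    F    F   |  T
 T    F    F    T   |  T
 T    F    T    F   |  T
 T    F    T    T   |  T
 T    T    F    F   |  T
 T    T    F    T   |  T
 T    T    T    F   |  T
 T    T    T    T   |  T
Every row is T, so the formula is a tautology.

tautology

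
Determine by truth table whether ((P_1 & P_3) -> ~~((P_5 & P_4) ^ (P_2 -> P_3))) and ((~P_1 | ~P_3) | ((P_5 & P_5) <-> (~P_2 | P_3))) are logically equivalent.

P_1 | P_2 | P_3 | P_4 | P_5 || φ | ψ
 0  |  0  |  0  |  0  |  0  || 1 | 1
 0  |  0  |  0  |  0  |  1  || 1 | 1
 0  |  0  |  0  |  1  |  0  || 1 | 1
 0  |  0  |  0  |  1  |  1  || 1 | 1
 0  |  0  |  1  |  0  |  0  || 1 | 1
 0  |  0  |  1  |  0  |  1  || 1 | 1
 0  |  0  |  1  |  1  |  0  || 1 | 1
 0  |  0  |  1  |  1  |  1  || 1 | 1
 0  |  1  |  0  |  0  |  0  || 1 | 1
 0  |  1  |  0  |  0  |  1  || 1 | 1
 0  |  1  |  0  |  1  |  0  || 1 | 1
 0  |  1  |  0  |  1  |  1  || 1 | 1
 0  |  1  |  1  |  0  |  0  || 1 | 1
 0  |  1  |  1  |  0  |  1  || 1 | 1
 0  |  1  |  1  |  1  |  0  || 1 | 1
 0  |  1  |  1  |  1  |  1  || 1 | 1
 1  |  0  |  0  |  0  |  0  || 1 | 1
 1  |  0  |  0  |  0  |  1  || 1 | 1
 1  |  0  |  0  |  1  |  0  || 1 | 1
 1  |  0  |  0  |  1  |  1  || 1 | 1
 1  |  0  |  1  |  0  |  0  || 1 | 0
 1  |  0  |  1  |  0  |  1  || 1 | 1
 1  |  0  |  1  |  1  |  0  || 1 | 0
 1  |  0  |  1  |  1  |  1  || 0 | 1
 1  |  1  |  0  |  0  |  0  || 1 | 1
 1  |  1  |  0  |  0  |  1  || 1 | 1
 1  |  1  |  0  |  1  |  0  || 1 | 1
 1  |  1  |  0  |  1  |  1  || 1 | 1
 1  |  1  |  1  |  0  |  0  || 1 | 0
 1  |  1  |  1  |  0  |  1  || 1 | 1
 1  |  1  |  1  |  1  |  0  || 1 | 0
 1  |  1  |  1  |  1  |  1  || 0 | 1
The columns differ at P_1=1, P_2=0, P_3=1, P_4=0, P_5=0 (φ=1, ψ=0), so they are not equivalent.

not equivalent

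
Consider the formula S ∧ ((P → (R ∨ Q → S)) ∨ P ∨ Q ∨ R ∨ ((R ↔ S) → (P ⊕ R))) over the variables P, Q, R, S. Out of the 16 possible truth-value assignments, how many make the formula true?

P | Q | R | S | (R ∨ Q) | ((R ∨ Q) → S) | (P → ((R ∨ Q) → S)) | ((P → ((R ∨ Q) → S)) ∨ P) | (Q ∨ R) | (R ↔ S) | (P ⊕ R) | ((R ↔ S) → (P ⊕ R)) | φ
- | - | - | - | ------- | ------------- | ------------------- | ------------------------- | ------- | ------- | ------- | ------------------- | -
T | T | T | T |    T    |       T       |          T          |             T             |    T    |    T    |    F    |          F          | T
T | T | T | F |    T    |       F       |          F          |             T             |    T    |    F    |    F    |          T          | F
T | T | F | T |    T    |       T       |          T          |             T             |    T    |    F    |    T    |          T          | T
T | T | F | F |    T    |       F       |          F          |             T             |    T    |    T    |    T    |          T          | F
T | F | T | T |    T    |       T       |          T          |             T             |    T    |    T    |    F    |          F          | T
T | F | T | F |    T    |       F       |          F          |             T             |    T    |    F    |    F    |          T          | F
T | F | F | T |    F    |       T       |          T          |             T             |    F    |    F    |    T    |          T          | T
T | F | F | F |    F    |       T       |          T          |             T             |    F    |    T    |    T    |          T          | F
F | T | T | T |    T    |       T       |          T          |             T             |    T    |    T    |    T    |          T          | T
F | T | T | F |    T    |       F       |          T          |             T             |    T    |    F    |    T    |          T          | F
F | T | F | T |    T    |       T       |          T          |             T             |    T    |    F    |    F    |          T          | T
F | T | F | F |    T    |       F       |          T          |             T             |    T    |    T    |    F    |          F          | F
F | F | T | T |    T    |       T       |          T          |             T             |    T    |    T    |    T    |          T          | T
F | F | T | F |    T    |       F       |          T          |             T             |    T    |    F    |    T    |          T          | F
F | F | F | T |    F    |       T       |          T          |             T             |    F    |    F    |    F    |          T          | T
F | F | F | F |    F    |       T       |          T          |             T             |    F    |    T    |    F    |          F          | F
The formula is true on 8 of the 16 rows.

8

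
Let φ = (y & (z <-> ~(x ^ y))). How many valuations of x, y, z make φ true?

x | y | z | (y & (z <-> ~(x ^ y)))
- | - | - | ----------------------
0 | 0 | 0 |           0           
0 | 0 | 1 |           0           
0 | 1 | 0 |           1           
0 | 1 | 1 |           0           
1 | 0 | 0 |           0           
1 | 0 | 1 |           0           
1 | 1 | 0 |           0           
1 | 1 | 1 |           1           
The formula is true on 2 of the 8 rows.

2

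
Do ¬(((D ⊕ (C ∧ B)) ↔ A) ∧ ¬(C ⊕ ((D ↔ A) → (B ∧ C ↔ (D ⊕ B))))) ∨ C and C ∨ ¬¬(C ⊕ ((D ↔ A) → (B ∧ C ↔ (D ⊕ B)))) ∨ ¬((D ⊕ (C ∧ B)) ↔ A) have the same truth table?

equivalent

A  B  C  D  |  φ  ψ
1  1  1  1  |  1  1
1  1  1  0  |  1  1
1  1  0  1  |  1  1
1  1  0  0  |  1  1
1  0  1  1  |  1  1
1  0  1  0  |  1  1
1  0  0  1  |  0  0
1  0  0  0  |  1  1
0  1  1  1  |  1  1
0  1  1  0  |  1  1
0  1  0  1  |  1  1
0  1  0  0  |  0  0
0  0  1  1  |  1  1
0  0  1  0  |  1  1
0  0  0  1  |  1  1
0  0  0  0  |  1  1
The columns for φ and ψ agree on every row, so they are logically equivalent.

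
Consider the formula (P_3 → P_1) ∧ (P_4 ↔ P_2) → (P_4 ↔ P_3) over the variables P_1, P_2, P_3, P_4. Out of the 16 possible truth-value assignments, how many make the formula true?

13

P_1 | P_2 | P_3 | P_4 || φ
 T  |  T  |  T  |  T  || T
 T  |  T  |  T  |  F  || T
 T  |  T  |  F  |  T  || F
 T  |  T  |  F  |  F  || T
 T  |  F  |  T  |  T  || T
 T  |  F  |  T  |  F  || F
 T  |  F  |  F  |  T  || T
 T  |  F  |  F  |  F  || T
 F  |  T  |  T  |  T  || T
 F  |  T  |  T  |  F  || T
 F  |  T  |  F  |  T  || F
 F  |  T  |  F  |  F  || T
 F  |  F  |  T  |  T  || T
 F  |  F  |  T  |  F  || T
 F  |  F  |  F  |  T  || T
 F  |  F  |  F  |  F  || T
The formula is true on 13 of the 16 rows.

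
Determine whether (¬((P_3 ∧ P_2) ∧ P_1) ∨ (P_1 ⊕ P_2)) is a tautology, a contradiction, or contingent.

contingent

P_1 | P_2 | P_3 | (P_3 ∧ P_2) | ((P_3 ∧ P_2) ∧ P_1) | ¬((P_3 ∧ P_2) ∧ P_1) | (P_1 ⊕ P_2) | φ
--- | --- | --- | ----------- | ------------------- | -------------------- | ----------- | -
 T  |  T  |  T  |      T      |          T          |          F           |      F      | F
 T  |  T  |  F  |      F      |          F          |          T           |      F      | T
 T  |  F  |  T  |      F      |          F          |          T           |      T      | T
 T  |  F  |  F  |      F      |          F          |          T           |      T      | T
 F  |  T  |  T  |      T      |          F          |          T           |      T      | T
 F  |  T  |  F  |      F      |          F          |          T           |      T      | T
 F  |  F  |  T  |      F      |          F          |          T           |      F      | T
 F  |  F  |  F  |      F      |          F          |          T           |      F      | T
7 of 8 rows are T, so the formula is contingent.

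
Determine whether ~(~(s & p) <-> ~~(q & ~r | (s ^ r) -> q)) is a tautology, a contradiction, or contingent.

contingent

p  q  r  s     (s & p)  ~(s & p)  ~r  (q & ~r)  (s ^ r)  ((q & ~r) | (s ^ r))  (((q & ~r) | (s ^ r)) -> q)  ~(((q & ~r) | (s ^ r)) -> q)  φ
F  F  F  F        F        T      T      F         F              F                         T                            F                F
F  F  F  T        F        T      T      F         T              T                         F                            T                T
F  F  T  F        F        T      F      F         T              T                         F                            T                T
F  F  T  T        F        T      F      F         F              F                         T                            F                F
F  T  F  F        F        T      T      T         F              T                         T                            F                F
F  T  F  T        F        T      T      T         T              T                         T                            F                F
F  T  T  F        F        T      F      F         T              T                         T                            F                F
F  T  T  T        F        T      F      F         F              F                         T                            F                F
T  F  F  F        F        T      T      F         F              F                         T                            F                F
T  F  F  T        T        F      T      F         T              T                         F                            T                F
T  F  T  F        F        T      F      F         T              T                         F                            T                T
T  F  T  T        T        F      F      F         F              F                         T                            F                T
T  T  F  F        F        T      T      T         F              T                         T                            F                F
T  T  F  T        T        F      T      T         T              T                         T                            F                T
T  T  T  F        F        T      F      F         T              T                         T                            F                F
T  T  T  T        T        F      F      F         F              F                         T                            F                T
6 of 16 rows are T, so the formula is contingent.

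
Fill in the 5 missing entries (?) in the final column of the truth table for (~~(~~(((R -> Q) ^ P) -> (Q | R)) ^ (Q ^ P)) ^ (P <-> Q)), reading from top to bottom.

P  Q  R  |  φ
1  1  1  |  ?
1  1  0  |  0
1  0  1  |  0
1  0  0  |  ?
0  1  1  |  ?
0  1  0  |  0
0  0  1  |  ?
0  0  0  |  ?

Row P=1, Q=1, R=1: ~~(~~(((R -> Q) ^ P) -> (Q | R)) ^ (Q ^ P)) = 1, (P <-> Q) = 1, so the formula = 0.
Row P=1, Q=0, R=0: ~~(~~(((R -> Q) ^ P) -> (Q | R)) ^ (Q ^ P)) = 0, (P <-> Q) = 0, so the formula = 0.
Row P=0, Q=1, R=1: ~~(~~(((R -> Q) ^ P) -> (Q | R)) ^ (Q ^ P)) = 0, (P <-> Q) = 0, so the formula = 0.
Row P=0, Q=0, R=1: ~~(~~(((R -> Q) ^ P) -> (Q | R)) ^ (Q ^ P)) = 1, (P <-> Q) = 1, so the formula = 0.
Row P=0, Q=0, R=0: ~~(~~(((R -> Q) ^ P) -> (Q | R)) ^ (Q ^ P)) = 0, (P <-> Q) = 1, so the formula = 1.

0, 0, 0, 0, 1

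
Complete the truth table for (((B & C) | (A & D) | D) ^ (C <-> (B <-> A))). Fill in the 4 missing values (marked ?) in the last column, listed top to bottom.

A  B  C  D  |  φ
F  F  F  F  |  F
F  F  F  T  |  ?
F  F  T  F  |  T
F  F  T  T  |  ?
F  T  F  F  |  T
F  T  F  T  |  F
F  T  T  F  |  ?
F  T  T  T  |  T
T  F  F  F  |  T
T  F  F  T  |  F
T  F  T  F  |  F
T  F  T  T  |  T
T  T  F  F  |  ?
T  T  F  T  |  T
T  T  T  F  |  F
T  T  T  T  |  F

T, F, T, F

Row A=F, B=F, C=F, D=T: ((B & C) | (A & D) | D) = T, (C <-> (B <-> A)) = F, so the formula = T.
Row A=F, B=F, C=T, D=T: ((B & C) | (A & D) | D) = T, (C <-> (B <-> A)) = T, so the formula = F.
Row A=F, B=T, C=T, D=F: ((B & C) | (A & D) | D) = T, (C <-> (B <-> A)) = F, so the formula = T.
Row A=T, B=T, C=F, D=F: ((B & C) | (A & D) | D) = F, (C <-> (B <-> A)) = F, so the formula = F.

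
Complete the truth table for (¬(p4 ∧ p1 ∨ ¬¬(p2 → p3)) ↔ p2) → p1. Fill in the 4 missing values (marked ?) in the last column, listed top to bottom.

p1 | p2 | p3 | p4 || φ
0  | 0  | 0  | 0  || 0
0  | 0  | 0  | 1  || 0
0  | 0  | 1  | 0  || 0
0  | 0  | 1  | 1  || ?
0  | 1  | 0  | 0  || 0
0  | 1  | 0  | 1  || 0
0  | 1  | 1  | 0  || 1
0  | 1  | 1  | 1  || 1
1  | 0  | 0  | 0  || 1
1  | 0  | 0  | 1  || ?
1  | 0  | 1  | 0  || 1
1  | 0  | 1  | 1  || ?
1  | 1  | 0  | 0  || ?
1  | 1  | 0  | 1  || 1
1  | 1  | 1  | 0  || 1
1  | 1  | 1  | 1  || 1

Row p1=0, p2=0, p3=1, p4=1: (¬(p4 ∧ p1 ∨ ¬¬(p2 → p3)) ↔ p2) = 1, so the formula = 0.
Row p1=1, p2=0, p3=0, p4=1: (¬(p4 ∧ p1 ∨ ¬¬(p2 → p3)) ↔ p2) = 1, so the formula = 1.
Row p1=1, p2=0, p3=1, p4=1: (¬(p4 ∧ p1 ∨ ¬¬(p2 → p3)) ↔ p2) = 1, so the formula = 1.
Row p1=1, p2=1, p3=0, p4=0: (¬(p4 ∧ p1 ∨ ¬¬(p2 → p3)) ↔ p2) = 1, so the formula = 1.

0, 1, 1, 1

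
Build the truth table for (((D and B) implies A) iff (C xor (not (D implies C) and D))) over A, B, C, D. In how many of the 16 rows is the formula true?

A | B | C | D || (D and B) | ((D and B) implies A) | (D implies C) | not (D implies C) | (not (D implies C) and D) | φ
0 | 0 | 0 | 0 ||     0     |           1           |       1       |         0         |             0             | 0
0 | 0 | 0 | 1 ||     0     |           1           |       0       |         1         |             1             | 1
0 | 0 | 1 | 0 ||     0     |           1           |       1       |         0         |             0             | 1
0 | 0 | 1 | 1 ||     0     |           1           |       1       |         0         |             0             | 1
0 | 1 | 0 | 0 ||     0     |           1           |       1       |         0         |             0             | 0
0 | 1 | 0 | 1 ||     1     |           0           |       0       |         1         |             1             | 0
0 | 1 | 1 | 0 ||     0     |           1           |       1       |         0         |             0             | 1
0 | 1 | 1 | 1 ||     1     |           0           |       1       |         0         |             0             | 0
1 | 0 | 0 | 0 ||     0     |           1           |       1       |         0         |             0             | 0
1 | 0 | 0 | 1 ||     0     |           1           |       0       |         1         |             1             | 1
1 | 0 | 1 | 0 ||     0     |           1           |       1       |         0         |             0             | 1
1 | 0 | 1 | 1 ||     0     |           1           |       1       |         0         |             0             | 1
1 | 1 | 0 | 0 ||     0     |           1           |       1       |         0         |             0             | 0
1 | 1 | 0 | 1 ||     1     |           1           |       0       |         1         |             1             | 1
1 | 1 | 1 | 0 ||     0     |           1           |       1       |         0         |             0             | 1
1 | 1 | 1 | 1 ||     1     |           1           |       1       |         0         |             0             | 1
The formula is true on 10 of the 16 rows.

10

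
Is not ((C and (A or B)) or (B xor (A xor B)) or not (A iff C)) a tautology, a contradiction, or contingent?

contingent

A | B | C | φ
- | - | - | -
T | T | T | F
T | T | F | F
T | F | T | F
T | F | F | F
F | T | T | F
F | T | F | T
F | F | T | F
F | F | F | T
2 of 8 rows are T, so the formula is contingent.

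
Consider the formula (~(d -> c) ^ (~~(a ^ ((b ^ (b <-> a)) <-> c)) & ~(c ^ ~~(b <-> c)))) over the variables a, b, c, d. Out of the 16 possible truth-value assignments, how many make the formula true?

8

a  b  c  d  |  φ
T  T  T  T  |  T
T  T  T  F  |  T
T  T  F  T  |  T
T  T  F  F  |  F
T  F  T  T  |  F
T  F  T  F  |  F
T  F  F  T  |  T
T  F  F  F  |  F
F  T  T  T  |  T
F  T  T  F  |  T
F  T  F  T  |  T
F  T  F  F  |  F
F  F  T  T  |  F
F  F  T  F  |  F
F  F  F  T  |  T
F  F  F  F  |  F
The formula is true on 8 of the 16 rows.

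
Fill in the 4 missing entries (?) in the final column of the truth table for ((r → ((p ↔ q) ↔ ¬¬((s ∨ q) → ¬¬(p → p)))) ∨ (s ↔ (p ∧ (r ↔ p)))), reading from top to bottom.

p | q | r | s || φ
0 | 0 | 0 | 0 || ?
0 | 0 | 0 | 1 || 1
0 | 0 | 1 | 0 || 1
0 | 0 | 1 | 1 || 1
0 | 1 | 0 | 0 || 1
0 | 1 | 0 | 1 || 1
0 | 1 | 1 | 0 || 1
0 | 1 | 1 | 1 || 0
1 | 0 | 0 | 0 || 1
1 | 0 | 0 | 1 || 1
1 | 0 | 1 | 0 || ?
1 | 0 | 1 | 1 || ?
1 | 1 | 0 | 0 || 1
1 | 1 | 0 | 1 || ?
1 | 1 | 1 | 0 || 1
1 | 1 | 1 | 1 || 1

1, 0, 1, 1

Row p=0, q=0, r=0, s=0: (r → ((p ↔ q) ↔ ¬¬((s ∨ q) → ¬¬(p → p)))) = 1, (s ↔ (p ∧ (r ↔ p))) = 1, so the formula = 1.
Row p=1, q=0, r=1, s=0: (r → ((p ↔ q) ↔ ¬¬((s ∨ q) → ¬¬(p → p)))) = 0, (s ↔ (p ∧ (r ↔ p))) = 0, so the formula = 0.
Row p=1, q=0, r=1, s=1: (r → ((p ↔ q) ↔ ¬¬((s ∨ q) → ¬¬(p → p)))) = 0, (s ↔ (p ∧ (r ↔ p))) = 1, so the formula = 1.
Row p=1, q=1, r=0, s=1: (r → ((p ↔ q) ↔ ¬¬((s ∨ q) → ¬¬(p → p)))) = 1, (s ↔ (p ∧ (r ↔ p))) = 0, so the formula = 1.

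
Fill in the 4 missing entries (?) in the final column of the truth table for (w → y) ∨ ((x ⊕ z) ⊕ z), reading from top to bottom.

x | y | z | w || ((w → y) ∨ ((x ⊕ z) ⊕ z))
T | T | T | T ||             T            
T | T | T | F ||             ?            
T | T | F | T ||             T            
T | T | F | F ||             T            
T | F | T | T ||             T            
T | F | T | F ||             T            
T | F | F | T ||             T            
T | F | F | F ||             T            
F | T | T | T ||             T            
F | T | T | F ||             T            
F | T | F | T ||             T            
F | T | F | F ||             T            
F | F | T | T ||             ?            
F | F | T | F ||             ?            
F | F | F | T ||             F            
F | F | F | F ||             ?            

T, F, T, T

Row x=T, y=T, z=T, w=F: (w → y) = T, ((x ⊕ z) ⊕ z) = T, so ((w → y) ∨ ((x ⊕ z) ⊕ z)) = T.
Row x=F, y=F, z=T, w=T: (w → y) = F, ((x ⊕ z) ⊕ z) = F, so ((w → y) ∨ ((x ⊕ z) ⊕ z)) = F.
Row x=F, y=F, z=T, w=F: (w → y) = T, ((x ⊕ z) ⊕ z) = F, so ((w → y) ∨ ((x ⊕ z) ⊕ z)) = T.
Row x=F, y=F, z=F, w=F: (w → y) = T, ((x ⊕ z) ⊕ z) = F, so ((w → y) ∨ ((x ⊕ z) ⊕ z)) = T.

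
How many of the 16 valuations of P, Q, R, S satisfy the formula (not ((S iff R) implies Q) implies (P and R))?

  P   |   Q   |   R   |   S   | (S iff R) | ((S iff R) implies Q) | not ((S iff R) implies Q) | (P and R) |   φ  
----- | ----- | ----- | ----- | --------- | --------------------- | ------------------------- | --------- | -----
 True |  True |  True |  True |    True   |          True         |           False           |    True   |  True
 True |  True |  True | False |   False   |          True         |           False           |    True   |  True
 True |  True | False |  True |   False   |          True         |           False           |   False   |  True
 True |  True | False | False |    True   |          True         |           False           |   False   |  True
 True | False |  True |  True |    True   |         False         |            True           |    True   |  True
 True | False |  True | False |   False   |          True         |           False           |    True   |  True
 True | False | False |  True |   False   |          True         |           False           |   False   |  True
 True | False | False | False |    True   |         False         |            True           |   False   | False
False |  True |  True |  True |    True   |          True         |           False           |   False   |  True
False |  True |  True | False |   False   |          True         |           False           |   False   |  True
False |  True | False |  True |   False   |          True         |           False           |   False   |  True
False |  True | False | False |    True   |          True         |           False           |   False   |  True
False | False |  True |  True |    True   |         False         |            True           |   False   | False
False | False |  True | False |   False   |          True         |           False           |   False   |  True
False | False | False |  True |   False   |          True         |           False           |   False   |  True
False | False | False | False |    True   |         False         |            True           |   False   | False
The formula is true on 13 of the 16 rows.

13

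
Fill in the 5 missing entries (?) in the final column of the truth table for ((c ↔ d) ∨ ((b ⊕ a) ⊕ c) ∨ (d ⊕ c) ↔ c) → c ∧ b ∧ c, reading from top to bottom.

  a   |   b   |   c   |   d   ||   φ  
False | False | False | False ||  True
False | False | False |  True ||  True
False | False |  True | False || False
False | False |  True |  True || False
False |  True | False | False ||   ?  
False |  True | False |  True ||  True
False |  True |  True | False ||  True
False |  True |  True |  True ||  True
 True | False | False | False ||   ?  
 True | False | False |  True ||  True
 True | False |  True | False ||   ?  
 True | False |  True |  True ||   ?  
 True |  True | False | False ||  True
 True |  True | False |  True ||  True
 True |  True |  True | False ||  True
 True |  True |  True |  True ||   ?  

True, True, False, False, True

Row a=False, b=True, c=False, d=False: ((c ↔ d) ∨ ((b ⊕ a) ⊕ c) ∨ (d ⊕ c) ↔ c) = False, (c ∧ b ∧ c) = False, so the formula = True.
Row a=True, b=False, c=False, d=False: ((c ↔ d) ∨ ((b ⊕ a) ⊕ c) ∨ (d ⊕ c) ↔ c) = False, (c ∧ b ∧ c) = False, so the formula = True.
Row a=True, b=False, c=True, d=False: ((c ↔ d) ∨ ((b ⊕ a) ⊕ c) ∨ (d ⊕ c) ↔ c) = True, (c ∧ b ∧ c) = False, so the formula = False.
Row a=True, b=False, c=True, d=True: ((c ↔ d) ∨ ((b ⊕ a) ⊕ c) ∨ (d ⊕ c) ↔ c) = True, (c ∧ b ∧ c) = False, so the formula = False.
Row a=True, b=True, c=True, d=True: ((c ↔ d) ∨ ((b ⊕ a) ⊕ c) ∨ (d ⊕ c) ↔ c) = True, (c ∧ b ∧ c) = True, so the formula = True.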